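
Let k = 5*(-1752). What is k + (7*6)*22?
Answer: -7836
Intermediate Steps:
k = -8760
k + (7*6)*22 = -8760 + (7*6)*22 = -8760 + 42*22 = -8760 + 924 = -7836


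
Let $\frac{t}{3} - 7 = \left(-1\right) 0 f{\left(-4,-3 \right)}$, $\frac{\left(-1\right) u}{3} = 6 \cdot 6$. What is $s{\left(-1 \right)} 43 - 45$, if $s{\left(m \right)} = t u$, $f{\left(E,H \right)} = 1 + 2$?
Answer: $-97569$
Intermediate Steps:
$u = -108$ ($u = - 3 \cdot 6 \cdot 6 = \left(-3\right) 36 = -108$)
$f{\left(E,H \right)} = 3$
$t = 21$ ($t = 21 + 3 \left(-1\right) 0 \cdot 3 = 21 + 3 \cdot 0 \cdot 3 = 21 + 3 \cdot 0 = 21 + 0 = 21$)
$s{\left(m \right)} = -2268$ ($s{\left(m \right)} = 21 \left(-108\right) = -2268$)
$s{\left(-1 \right)} 43 - 45 = \left(-2268\right) 43 - 45 = -97524 - 45 = -97569$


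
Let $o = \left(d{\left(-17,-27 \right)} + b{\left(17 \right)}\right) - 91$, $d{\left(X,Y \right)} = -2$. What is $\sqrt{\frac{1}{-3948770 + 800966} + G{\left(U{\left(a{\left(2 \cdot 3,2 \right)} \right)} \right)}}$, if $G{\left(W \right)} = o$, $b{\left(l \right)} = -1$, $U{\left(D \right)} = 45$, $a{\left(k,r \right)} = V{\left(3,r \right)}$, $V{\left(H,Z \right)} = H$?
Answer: $\frac{i \sqrt{25872638479303}}{524634} \approx 9.6954 i$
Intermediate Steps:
$a{\left(k,r \right)} = 3$
$o = -94$ ($o = \left(-2 - 1\right) - 91 = -3 - 91 = -94$)
$G{\left(W \right)} = -94$
$\sqrt{\frac{1}{-3948770 + 800966} + G{\left(U{\left(a{\left(2 \cdot 3,2 \right)} \right)} \right)}} = \sqrt{\frac{1}{-3948770 + 800966} - 94} = \sqrt{\frac{1}{-3147804} - 94} = \sqrt{- \frac{1}{3147804} - 94} = \sqrt{- \frac{295893577}{3147804}} = \frac{i \sqrt{25872638479303}}{524634}$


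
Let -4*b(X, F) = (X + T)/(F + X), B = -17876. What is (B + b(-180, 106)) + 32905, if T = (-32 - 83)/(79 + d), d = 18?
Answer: 11662029/776 ≈ 15028.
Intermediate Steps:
T = -115/97 (T = (-32 - 83)/(79 + 18) = -115/97 ≈ -1.1856)
b(X, F) = -(-115/97 + X)/(4*(F + X)) (b(X, F) = -(X - 115/97)/(4*(F + X)) = -(-115/97 + X)/(4*(F + X)))
(B + b(-180, 106)) + 32905 = (-17876 + (115/388 - ¼*(-180))/(106 - 180)) + 32905 = (-17876 + (115/388 + 45)/(-74)) + 32905 = (-17876 - 1/74*17575/388) + 32905 = (-17876 - 475/776) + 32905 = -13872251/776 + 32905 = 11662029/776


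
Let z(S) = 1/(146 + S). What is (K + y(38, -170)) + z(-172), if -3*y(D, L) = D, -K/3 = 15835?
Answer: -3706381/78 ≈ -47518.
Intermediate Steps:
K = -47505 (K = -3*15835 = -47505)
y(D, L) = -D/3
(K + y(38, -170)) + z(-172) = (-47505 - ⅓*38) + 1/(146 - 172) = (-47505 - 38/3) + 1/(-26) = -142553/3 - 1/26 = -3706381/78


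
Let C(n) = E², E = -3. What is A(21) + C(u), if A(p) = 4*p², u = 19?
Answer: 1773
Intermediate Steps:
C(n) = 9 (C(n) = (-3)² = 9)
A(21) + C(u) = 4*21² + 9 = 4*441 + 9 = 1764 + 9 = 1773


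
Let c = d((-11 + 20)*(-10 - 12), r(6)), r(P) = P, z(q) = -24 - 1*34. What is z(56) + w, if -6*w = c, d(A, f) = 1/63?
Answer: -21925/378 ≈ -58.003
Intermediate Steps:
z(q) = -58 (z(q) = -24 - 34 = -58)
d(A, f) = 1/63
c = 1/63 ≈ 0.015873
w = -1/378 (w = -⅙*1/63 = -1/378 ≈ -0.0026455)
z(56) + w = -58 - 1/378 = -21925/378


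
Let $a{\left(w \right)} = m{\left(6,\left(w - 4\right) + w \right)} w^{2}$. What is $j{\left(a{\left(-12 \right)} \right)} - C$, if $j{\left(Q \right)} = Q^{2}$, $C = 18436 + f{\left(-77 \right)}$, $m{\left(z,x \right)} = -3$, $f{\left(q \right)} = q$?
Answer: $168265$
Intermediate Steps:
$C = 18359$ ($C = 18436 - 77 = 18359$)
$a{\left(w \right)} = - 3 w^{2}$
$j{\left(a{\left(-12 \right)} \right)} - C = \left(- 3 \left(-12\right)^{2}\right)^{2} - 18359 = \left(\left(-3\right) 144\right)^{2} - 18359 = \left(-432\right)^{2} - 18359 = 186624 - 18359 = 168265$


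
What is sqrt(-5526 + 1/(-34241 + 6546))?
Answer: I*sqrt(4238514003845)/27695 ≈ 74.337*I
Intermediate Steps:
sqrt(-5526 + 1/(-34241 + 6546)) = sqrt(-5526 + 1/(-27695)) = sqrt(-5526 - 1/27695) = sqrt(-153042571/27695) = I*sqrt(4238514003845)/27695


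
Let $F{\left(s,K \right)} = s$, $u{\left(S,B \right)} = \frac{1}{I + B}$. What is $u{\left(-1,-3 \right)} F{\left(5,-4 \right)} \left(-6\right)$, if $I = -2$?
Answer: $6$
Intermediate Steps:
$u{\left(S,B \right)} = \frac{1}{-2 + B}$
$u{\left(-1,-3 \right)} F{\left(5,-4 \right)} \left(-6\right) = \frac{1}{-2 - 3} \cdot 5 \left(-6\right) = \frac{1}{-5} \cdot 5 \left(-6\right) = \left(- \frac{1}{5}\right) 5 \left(-6\right) = \left(-1\right) \left(-6\right) = 6$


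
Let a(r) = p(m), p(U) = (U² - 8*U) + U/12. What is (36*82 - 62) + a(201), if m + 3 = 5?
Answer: 17269/6 ≈ 2878.2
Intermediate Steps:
m = 2 (m = -3 + 5 = 2)
p(U) = U² - 95*U/12 (p(U) = (U² - 8*U) + U*(1/12) = (U² - 8*U) + U/12 = U² - 95*U/12)
a(r) = -71/6 (a(r) = (1/12)*2*(-95 + 12*2) = (1/12)*2*(-95 + 24) = (1/12)*2*(-71) = -71/6)
(36*82 - 62) + a(201) = (36*82 - 62) - 71/6 = (2952 - 62) - 71/6 = 2890 - 71/6 = 17269/6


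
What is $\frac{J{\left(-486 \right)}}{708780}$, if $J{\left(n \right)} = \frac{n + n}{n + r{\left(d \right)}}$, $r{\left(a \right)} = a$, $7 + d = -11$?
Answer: $\frac{9}{3307640} \approx 2.721 \cdot 10^{-6}$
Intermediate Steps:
$d = -18$ ($d = -7 - 11 = -18$)
$J{\left(n \right)} = \frac{2 n}{-18 + n}$ ($J{\left(n \right)} = \frac{n + n}{n - 18} = \frac{2 n}{-18 + n}$)
$\frac{J{\left(-486 \right)}}{708780} = \frac{2 \left(-486\right) \frac{1}{-18 - 486}}{708780} = 2 \left(-486\right) \frac{1}{-504} \cdot \frac{1}{708780} = 2 \left(-486\right) \left(- \frac{1}{504}\right) \frac{1}{708780} = \frac{27}{14} \cdot \frac{1}{708780} = \frac{9}{3307640}$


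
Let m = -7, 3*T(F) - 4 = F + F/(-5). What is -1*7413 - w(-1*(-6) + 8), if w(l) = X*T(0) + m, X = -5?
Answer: -22198/3 ≈ -7399.3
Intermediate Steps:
T(F) = 4/3 + 4*F/15 (T(F) = 4/3 + (F + F/(-5))/3 = 4/3 + (F + F*(-1/5))/3 = 4/3 + (F - F/5)/3 = 4/3 + (4*F/5)/3 = 4/3 + 4*F/15)
w(l) = -41/3 (w(l) = -5*(4/3 + (4/15)*0) - 7 = -5*(4/3 + 0) - 7 = -5*4/3 - 7 = -20/3 - 7 = -41/3)
-1*7413 - w(-1*(-6) + 8) = -1*7413 - 1*(-41/3) = -7413 + 41/3 = -22198/3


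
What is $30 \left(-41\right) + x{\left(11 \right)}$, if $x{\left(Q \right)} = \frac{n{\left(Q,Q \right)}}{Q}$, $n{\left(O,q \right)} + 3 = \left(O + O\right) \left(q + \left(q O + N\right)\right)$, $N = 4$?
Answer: $- \frac{10541}{11} \approx -958.27$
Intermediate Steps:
$n{\left(O,q \right)} = -3 + 2 O \left(4 + q + O q\right)$ ($n{\left(O,q \right)} = -3 + \left(O + O\right) \left(q + \left(q O + 4\right)\right) = -3 + 2 O \left(q + \left(O q + 4\right)\right) = -3 + 2 O \left(q + \left(4 + O q\right)\right) = -3 + 2 O \left(4 + q + O q\right)$)
$x{\left(Q \right)} = \frac{-3 + 2 Q^{2} + 2 Q^{3} + 8 Q}{Q}$ ($x{\left(Q \right)} = \frac{-3 + 8 Q + 2 Q Q + 2 Q Q^{2}}{Q} = \frac{-3 + 8 Q + 2 Q^{2} + 2 Q^{3}}{Q} = \frac{-3 + 2 Q^{2} + 2 Q^{3} + 8 Q}{Q}$)
$30 \left(-41\right) + x{\left(11 \right)} = 30 \left(-41\right) + \left(8 - \frac{3}{11} + 2 \cdot 11 + 2 \cdot 11^{2}\right) = -1230 + \left(8 - \frac{3}{11} + 22 + 2 \cdot 121\right) = -1230 + \left(8 - \frac{3}{11} + 22 + 242\right) = -1230 + \frac{2989}{11} = - \frac{10541}{11}$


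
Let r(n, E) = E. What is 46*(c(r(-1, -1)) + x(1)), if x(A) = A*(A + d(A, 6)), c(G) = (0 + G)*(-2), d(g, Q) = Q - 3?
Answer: 276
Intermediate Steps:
d(g, Q) = -3 + Q
c(G) = -2*G (c(G) = G*(-2) = -2*G)
x(A) = A*(3 + A) (x(A) = A*(A + (-3 + 6)) = A*(A + 3) = A*(3 + A))
46*(c(r(-1, -1)) + x(1)) = 46*(-2*(-1) + 1*(3 + 1)) = 46*(2 + 1*4) = 46*(2 + 4) = 46*6 = 276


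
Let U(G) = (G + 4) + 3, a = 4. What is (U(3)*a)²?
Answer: 1600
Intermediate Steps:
U(G) = 7 + G (U(G) = (4 + G) + 3 = 7 + G)
(U(3)*a)² = ((7 + 3)*4)² = (10*4)² = 40² = 1600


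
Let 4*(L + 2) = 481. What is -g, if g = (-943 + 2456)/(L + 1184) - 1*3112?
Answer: 16204356/5209 ≈ 3110.8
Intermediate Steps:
L = 473/4 (L = -2 + (1/4)*481 = -2 + 481/4 = 473/4 ≈ 118.25)
g = -16204356/5209 (g = (-943 + 2456)/(473/4 + 1184) - 1*3112 = 1513/(5209/4) - 3112 = 1513*(4/5209) - 3112 = 6052/5209 - 3112 = -16204356/5209 ≈ -3110.8)
-g = -1*(-16204356/5209) = 16204356/5209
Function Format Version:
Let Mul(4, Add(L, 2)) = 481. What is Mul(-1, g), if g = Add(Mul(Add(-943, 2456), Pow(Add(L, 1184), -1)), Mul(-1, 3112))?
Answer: Rational(16204356, 5209) ≈ 3110.8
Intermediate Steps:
L = Rational(473, 4) (L = Add(-2, Mul(Rational(1, 4), 481)) = Add(-2, Rational(481, 4)) = Rational(473, 4) ≈ 118.25)
g = Rational(-16204356, 5209) (g = Add(Mul(Add(-943, 2456), Pow(Add(Rational(473, 4), 1184), -1)), Mul(-1, 3112)) = Add(Mul(1513, Pow(Rational(5209, 4), -1)), -3112) = Add(Mul(1513, Rational(4, 5209)), -3112) = Add(Rational(6052, 5209), -3112) = Rational(-16204356, 5209) ≈ -3110.8)
Mul(-1, g) = Mul(-1, Rational(-16204356, 5209)) = Rational(16204356, 5209)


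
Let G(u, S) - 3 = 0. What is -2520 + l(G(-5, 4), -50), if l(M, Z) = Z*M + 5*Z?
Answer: -2920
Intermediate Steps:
G(u, S) = 3 (G(u, S) = 3 + 0 = 3)
l(M, Z) = 5*Z + M*Z (l(M, Z) = M*Z + 5*Z = 5*Z + M*Z)
-2520 + l(G(-5, 4), -50) = -2520 - 50*(5 + 3) = -2520 - 50*8 = -2520 - 400 = -2920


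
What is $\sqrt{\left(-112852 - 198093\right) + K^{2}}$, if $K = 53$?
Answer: $2 i \sqrt{77034} \approx 555.1 i$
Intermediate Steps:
$\sqrt{\left(-112852 - 198093\right) + K^{2}} = \sqrt{\left(-112852 - 198093\right) + 53^{2}} = \sqrt{\left(-112852 - 198093\right) + 2809} = \sqrt{-310945 + 2809} = \sqrt{-308136} = 2 i \sqrt{77034}$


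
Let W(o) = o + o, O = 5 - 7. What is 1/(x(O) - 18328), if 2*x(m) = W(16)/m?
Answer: -1/18336 ≈ -5.4537e-5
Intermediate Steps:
O = -2
W(o) = 2*o
x(m) = 16/m (x(m) = ((2*16)/m)/2 = (32/m)/2 = 16/m)
1/(x(O) - 18328) = 1/(16/(-2) - 18328) = 1/(16*(-½) - 18328) = 1/(-8 - 18328) = 1/(-18336) = -1/18336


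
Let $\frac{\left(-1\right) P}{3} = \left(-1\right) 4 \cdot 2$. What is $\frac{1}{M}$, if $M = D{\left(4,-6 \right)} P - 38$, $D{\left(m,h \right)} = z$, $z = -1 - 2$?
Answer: $- \frac{1}{110} \approx -0.0090909$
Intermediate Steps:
$P = 24$ ($P = - 3 \left(-1\right) 4 \cdot 2 = - 3 \left(\left(-4\right) 2\right) = \left(-3\right) \left(-8\right) = 24$)
$z = -3$ ($z = -1 - 2 = -3$)
$D{\left(m,h \right)} = -3$
$M = -110$ ($M = \left(-3\right) 24 - 38 = -72 - 38 = -110$)
$\frac{1}{M} = \frac{1}{-110} = - \frac{1}{110}$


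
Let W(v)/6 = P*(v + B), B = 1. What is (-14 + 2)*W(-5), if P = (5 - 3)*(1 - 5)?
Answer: -2304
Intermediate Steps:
P = -8 (P = 2*(-4) = -8)
W(v) = -48 - 48*v (W(v) = 6*(-8*(v + 1)) = 6*(-8*(1 + v)) = 6*(-8 - 8*v) = -48 - 48*v)
(-14 + 2)*W(-5) = (-14 + 2)*(-48 - 48*(-5)) = -12*(-48 + 240) = -12*192 = -2304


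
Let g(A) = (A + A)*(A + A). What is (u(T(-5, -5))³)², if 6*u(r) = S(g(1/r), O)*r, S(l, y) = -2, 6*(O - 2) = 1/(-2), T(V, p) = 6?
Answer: 64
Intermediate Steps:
O = 23/12 (O = 2 + (⅙)/(-2) = 2 + (⅙)*(-½) = 2 - 1/12 = 23/12 ≈ 1.9167)
g(A) = 4*A² (g(A) = (2*A)*(2*A) = 4*A²)
u(r) = -r/3 (u(r) = (-2*r)/6 = -r/3)
(u(T(-5, -5))³)² = ((-⅓*6)³)² = ((-2)³)² = (-8)² = 64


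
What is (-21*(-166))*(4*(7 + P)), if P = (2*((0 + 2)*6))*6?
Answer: 2105544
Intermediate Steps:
P = 144 (P = (2*(2*6))*6 = (2*12)*6 = 24*6 = 144)
(-21*(-166))*(4*(7 + P)) = (-21*(-166))*(4*(7 + 144)) = 3486*(4*151) = 3486*604 = 2105544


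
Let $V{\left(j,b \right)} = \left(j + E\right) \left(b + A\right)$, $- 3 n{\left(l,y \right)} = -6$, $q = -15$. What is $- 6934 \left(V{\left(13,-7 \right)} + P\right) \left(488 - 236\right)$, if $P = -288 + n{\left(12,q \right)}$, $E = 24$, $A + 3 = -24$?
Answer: $2697936192$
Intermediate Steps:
$A = -27$ ($A = -3 - 24 = -27$)
$n{\left(l,y \right)} = 2$ ($n{\left(l,y \right)} = \left(- \frac{1}{3}\right) \left(-6\right) = 2$)
$V{\left(j,b \right)} = \left(-27 + b\right) \left(24 + j\right)$ ($V{\left(j,b \right)} = \left(j + 24\right) \left(b - 27\right) = \left(24 + j\right) \left(-27 + b\right) = \left(-27 + b\right) \left(24 + j\right)$)
$P = -286$ ($P = -288 + 2 = -286$)
$- 6934 \left(V{\left(13,-7 \right)} + P\right) \left(488 - 236\right) = - 6934 \left(\left(-648 - 351 + 24 \left(-7\right) - 91\right) - 286\right) \left(488 - 236\right) = - 6934 \left(\left(-648 - 351 - 168 - 91\right) - 286\right) 252 = - 6934 \left(-1258 - 286\right) 252 = - 6934 \left(\left(-1544\right) 252\right) = \left(-6934\right) \left(-389088\right) = 2697936192$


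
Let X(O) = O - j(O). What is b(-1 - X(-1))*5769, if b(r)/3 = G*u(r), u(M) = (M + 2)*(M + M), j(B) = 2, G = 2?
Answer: 553824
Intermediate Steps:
u(M) = 2*M*(2 + M) (u(M) = (2 + M)*(2*M) = 2*M*(2 + M))
X(O) = -2 + O (X(O) = O - 1*2 = O - 2 = -2 + O)
b(r) = 12*r*(2 + r) (b(r) = 3*(2*(2*r*(2 + r))) = 3*(4*r*(2 + r)) = 12*r*(2 + r))
b(-1 - X(-1))*5769 = (12*(-1 - (-2 - 1))*(2 + (-1 - (-2 - 1))))*5769 = (12*(-1 - 1*(-3))*(2 + (-1 - 1*(-3))))*5769 = (12*(-1 + 3)*(2 + (-1 + 3)))*5769 = (12*2*(2 + 2))*5769 = (12*2*4)*5769 = 96*5769 = 553824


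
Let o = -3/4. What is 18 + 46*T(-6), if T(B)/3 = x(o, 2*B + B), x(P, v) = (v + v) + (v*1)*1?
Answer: -7434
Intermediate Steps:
o = -¾ (o = -3*¼ = -¾ ≈ -0.75000)
x(P, v) = 3*v (x(P, v) = 2*v + v*1 = 2*v + v = 3*v)
T(B) = 27*B (T(B) = 3*(3*(2*B + B)) = 3*(3*(3*B)) = 3*(9*B) = 27*B)
18 + 46*T(-6) = 18 + 46*(27*(-6)) = 18 + 46*(-162) = 18 - 7452 = -7434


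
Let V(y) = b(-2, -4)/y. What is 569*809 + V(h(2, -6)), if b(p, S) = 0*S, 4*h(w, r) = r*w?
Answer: 460321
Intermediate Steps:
h(w, r) = r*w/4 (h(w, r) = (r*w)/4 = r*w/4)
b(p, S) = 0
V(y) = 0 (V(y) = 0/y = 0)
569*809 + V(h(2, -6)) = 569*809 + 0 = 460321 + 0 = 460321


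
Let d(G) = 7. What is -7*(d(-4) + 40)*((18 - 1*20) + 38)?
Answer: -11844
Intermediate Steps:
-7*(d(-4) + 40)*((18 - 1*20) + 38) = -7*(7 + 40)*((18 - 1*20) + 38) = -329*((18 - 20) + 38) = -329*(-2 + 38) = -329*36 = -7*1692 = -11844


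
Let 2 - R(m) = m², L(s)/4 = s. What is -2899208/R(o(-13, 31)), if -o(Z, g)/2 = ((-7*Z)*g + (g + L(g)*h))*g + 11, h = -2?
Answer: 1449604/13036280449 ≈ 0.00011120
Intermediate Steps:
L(s) = 4*s
o(Z, g) = -22 - 2*g*(-7*g - 7*Z*g) (o(Z, g) = -2*(((-7*Z)*g + (g + (4*g)*(-2)))*g + 11) = -2*((-7*Z*g + (g - 8*g))*g + 11) = -2*((-7*Z*g - 7*g)*g + 11) = -2*((-7*g - 7*Z*g)*g + 11) = -2*(g*(-7*g - 7*Z*g) + 11) = -2*(11 + g*(-7*g - 7*Z*g)) = -22 - 2*g*(-7*g - 7*Z*g))
R(m) = 2 - m²
-2899208/R(o(-13, 31)) = -2899208/(2 - (-22 + 14*31² + 14*(-13)*31²)²) = -2899208/(2 - (-22 + 14*961 + 14*(-13)*961)²) = -2899208/(2 - (-22 + 13454 - 174902)²) = -2899208/(2 - 1*(-161470)²) = -2899208/(2 - 1*26072560900) = -2899208/(2 - 26072560900) = -2899208/(-26072560898) = -2899208*(-1/26072560898) = 1449604/13036280449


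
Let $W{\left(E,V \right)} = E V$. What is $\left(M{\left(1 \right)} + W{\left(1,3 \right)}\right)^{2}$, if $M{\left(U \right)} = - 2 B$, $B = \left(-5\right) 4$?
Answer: $1849$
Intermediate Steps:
$B = -20$
$M{\left(U \right)} = 40$ ($M{\left(U \right)} = \left(-2\right) \left(-20\right) = 40$)
$\left(M{\left(1 \right)} + W{\left(1,3 \right)}\right)^{2} = \left(40 + 1 \cdot 3\right)^{2} = \left(40 + 3\right)^{2} = 43^{2} = 1849$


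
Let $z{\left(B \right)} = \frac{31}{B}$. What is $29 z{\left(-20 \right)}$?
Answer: $- \frac{899}{20} \approx -44.95$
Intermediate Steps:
$29 z{\left(-20 \right)} = 29 \frac{31}{-20} = 29 \cdot 31 \left(- \frac{1}{20}\right) = 29 \left(- \frac{31}{20}\right) = - \frac{899}{20}$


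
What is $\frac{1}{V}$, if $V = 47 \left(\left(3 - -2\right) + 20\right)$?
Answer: $\frac{1}{1175} \approx 0.00085106$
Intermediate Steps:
$V = 1175$ ($V = 47 \left(\left(3 + 2\right) + 20\right) = 47 \left(5 + 20\right) = 47 \cdot 25 = 1175$)
$\frac{1}{V} = \frac{1}{1175}$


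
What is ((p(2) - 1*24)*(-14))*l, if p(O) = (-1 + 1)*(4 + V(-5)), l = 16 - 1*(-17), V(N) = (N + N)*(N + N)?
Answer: 11088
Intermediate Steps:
V(N) = 4*N² (V(N) = (2*N)*(2*N) = 4*N²)
l = 33 (l = 16 + 17 = 33)
p(O) = 0 (p(O) = (-1 + 1)*(4 + 4*(-5)²) = 0*(4 + 4*25) = 0*(4 + 100) = 0*104 = 0)
((p(2) - 1*24)*(-14))*l = ((0 - 1*24)*(-14))*33 = ((0 - 24)*(-14))*33 = -24*(-14)*33 = 336*33 = 11088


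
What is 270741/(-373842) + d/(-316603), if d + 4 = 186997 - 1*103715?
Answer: -5564296519/5636166606 ≈ -0.98725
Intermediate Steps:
d = 83278 (d = -4 + (186997 - 1*103715) = -4 + (186997 - 103715) = -4 + 83282 = 83278)
270741/(-373842) + d/(-316603) = 270741/(-373842) + 83278/(-316603) = 270741*(-1/373842) + 83278*(-1/316603) = -90247/124614 - 83278/316603 = -5564296519/5636166606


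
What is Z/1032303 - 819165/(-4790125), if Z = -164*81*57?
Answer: -185426578767/329657360525 ≈ -0.56248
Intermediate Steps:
Z = -757188 (Z = -13284*57 = -757188)
Z/1032303 - 819165/(-4790125) = -757188/1032303 - 819165/(-4790125) = -757188*1/1032303 - 819165*(-1/4790125) = -252396/344101 + 163833/958025 = -185426578767/329657360525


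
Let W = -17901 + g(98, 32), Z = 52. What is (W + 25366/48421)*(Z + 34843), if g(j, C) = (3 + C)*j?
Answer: -24450051507875/48421 ≈ -5.0495e+8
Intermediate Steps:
g(j, C) = j*(3 + C)
W = -14471 (W = -17901 + 98*(3 + 32) = -17901 + 98*35 = -17901 + 3430 = -14471)
(W + 25366/48421)*(Z + 34843) = (-14471 + 25366/48421)*(52 + 34843) = (-14471 + 25366*(1/48421))*34895 = (-14471 + 25366/48421)*34895 = -700674925/48421*34895 = -24450051507875/48421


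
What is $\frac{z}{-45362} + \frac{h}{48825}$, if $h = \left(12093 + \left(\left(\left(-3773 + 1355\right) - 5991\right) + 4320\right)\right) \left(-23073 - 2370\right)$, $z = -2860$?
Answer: $- \frac{513202214998}{123044425} \approx -4170.9$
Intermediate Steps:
$h = -203645772$ ($h = \left(12093 + \left(\left(-2418 - 5991\right) + 4320\right)\right) \left(-25443\right) = \left(12093 + \left(-8409 + 4320\right)\right) \left(-25443\right) = \left(12093 - 4089\right) \left(-25443\right) = 8004 \left(-25443\right) = -203645772$)
$\frac{z}{-45362} + \frac{h}{48825} = - \frac{2860}{-45362} - \frac{203645772}{48825} = \left(-2860\right) \left(- \frac{1}{45362}\right) - \frac{22627308}{5425} = \frac{1430}{22681} - \frac{22627308}{5425} = - \frac{513202214998}{123044425}$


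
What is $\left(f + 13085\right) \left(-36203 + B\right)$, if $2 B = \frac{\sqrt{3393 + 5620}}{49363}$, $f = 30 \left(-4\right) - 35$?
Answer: $-468104790 + \frac{6465 \sqrt{9013}}{49363} \approx -4.681 \cdot 10^{8}$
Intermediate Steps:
$f = -155$ ($f = -120 - 35 = -155$)
$B = \frac{\sqrt{9013}}{98726}$ ($B = \frac{\sqrt{3393 + 5620} \cdot \frac{1}{49363}}{2} = \frac{\sqrt{9013} \cdot \frac{1}{49363}}{2} = \frac{\frac{1}{49363} \sqrt{9013}}{2} = \frac{\sqrt{9013}}{98726} \approx 0.00096162$)
$\left(f + 13085\right) \left(-36203 + B\right) = \left(-155 + 13085\right) \left(-36203 + \frac{\sqrt{9013}}{98726}\right) = 12930 \left(-36203 + \frac{\sqrt{9013}}{98726}\right) = -468104790 + \frac{6465 \sqrt{9013}}{49363}$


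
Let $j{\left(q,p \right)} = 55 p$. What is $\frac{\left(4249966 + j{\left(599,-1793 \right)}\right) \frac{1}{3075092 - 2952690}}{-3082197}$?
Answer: $- \frac{4151351}{377267077194} \approx -1.1004 \cdot 10^{-5}$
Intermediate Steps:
$\frac{\left(4249966 + j{\left(599,-1793 \right)}\right) \frac{1}{3075092 - 2952690}}{-3082197} = \frac{\left(4249966 + 55 \left(-1793\right)\right) \frac{1}{3075092 - 2952690}}{-3082197} = \frac{4249966 - 98615}{122402} \left(- \frac{1}{3082197}\right) = 4151351 \cdot \frac{1}{122402} \left(- \frac{1}{3082197}\right) = \frac{4151351}{122402} \left(- \frac{1}{3082197}\right) = - \frac{4151351}{377267077194}$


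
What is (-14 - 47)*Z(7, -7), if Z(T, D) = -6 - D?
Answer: -61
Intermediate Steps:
(-14 - 47)*Z(7, -7) = (-14 - 47)*(-6 - 1*(-7)) = -61*(-6 + 7) = -61*1 = -61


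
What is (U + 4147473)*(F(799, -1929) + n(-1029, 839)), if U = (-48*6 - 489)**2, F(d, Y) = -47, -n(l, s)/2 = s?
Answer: -8195823450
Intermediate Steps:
n(l, s) = -2*s
U = 603729 (U = (-288 - 489)**2 = (-777)**2 = 603729)
(U + 4147473)*(F(799, -1929) + n(-1029, 839)) = (603729 + 4147473)*(-47 - 2*839) = 4751202*(-47 - 1678) = 4751202*(-1725) = -8195823450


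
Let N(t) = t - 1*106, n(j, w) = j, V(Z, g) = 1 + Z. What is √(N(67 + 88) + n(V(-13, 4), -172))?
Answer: √37 ≈ 6.0828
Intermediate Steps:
N(t) = -106 + t (N(t) = t - 106 = -106 + t)
√(N(67 + 88) + n(V(-13, 4), -172)) = √((-106 + (67 + 88)) + (1 - 13)) = √((-106 + 155) - 12) = √(49 - 12) = √37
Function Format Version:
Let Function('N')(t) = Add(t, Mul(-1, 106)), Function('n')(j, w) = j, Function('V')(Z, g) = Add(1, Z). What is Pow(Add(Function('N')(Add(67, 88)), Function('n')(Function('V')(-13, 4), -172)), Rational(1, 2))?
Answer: Pow(37, Rational(1, 2)) ≈ 6.0828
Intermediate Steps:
Function('N')(t) = Add(-106, t) (Function('N')(t) = Add(t, -106) = Add(-106, t))
Pow(Add(Function('N')(Add(67, 88)), Function('n')(Function('V')(-13, 4), -172)), Rational(1, 2)) = Pow(Add(Add(-106, Add(67, 88)), Add(1, -13)), Rational(1, 2)) = Pow(Add(Add(-106, 155), -12), Rational(1, 2)) = Pow(Add(49, -12), Rational(1, 2)) = Pow(37, Rational(1, 2))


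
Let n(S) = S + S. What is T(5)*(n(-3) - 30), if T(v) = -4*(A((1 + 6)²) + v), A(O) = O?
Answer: 7776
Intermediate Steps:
T(v) = -196 - 4*v (T(v) = -4*((1 + 6)² + v) = -4*(7² + v) = -4*(49 + v) = -196 - 4*v)
n(S) = 2*S
T(5)*(n(-3) - 30) = (-196 - 4*5)*(2*(-3) - 30) = (-196 - 20)*(-6 - 30) = -216*(-36) = 7776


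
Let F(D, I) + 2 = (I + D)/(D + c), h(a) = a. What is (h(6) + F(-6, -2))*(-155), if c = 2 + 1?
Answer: -3100/3 ≈ -1033.3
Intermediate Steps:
c = 3
F(D, I) = -2 + (D + I)/(3 + D) (F(D, I) = -2 + (I + D)/(D + 3) = -2 + (D + I)/(3 + D))
(h(6) + F(-6, -2))*(-155) = (6 + (-6 - 2 - 1*(-6))/(3 - 6))*(-155) = (6 + (-6 - 2 + 6)/(-3))*(-155) = (6 - ⅓*(-2))*(-155) = (6 + ⅔)*(-155) = (20/3)*(-155) = -3100/3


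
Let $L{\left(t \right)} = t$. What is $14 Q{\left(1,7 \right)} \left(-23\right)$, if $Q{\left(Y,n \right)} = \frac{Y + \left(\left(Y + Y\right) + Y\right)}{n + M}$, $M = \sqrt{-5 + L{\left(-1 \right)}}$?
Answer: $- \frac{9016}{55} + \frac{1288 i \sqrt{6}}{55} \approx -163.93 + 57.363 i$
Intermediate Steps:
$M = i \sqrt{6}$ ($M = \sqrt{-5 - 1} = \sqrt{-6} = i \sqrt{6} \approx 2.4495 i$)
$Q{\left(Y,n \right)} = \frac{4 Y}{n + i \sqrt{6}}$ ($Q{\left(Y,n \right)} = \frac{Y + \left(\left(Y + Y\right) + Y\right)}{n + i \sqrt{6}} = \frac{Y + \left(2 Y + Y\right)}{n + i \sqrt{6}} = \frac{Y + 3 Y}{n + i \sqrt{6}} = \frac{4 Y}{n + i \sqrt{6}}$)
$14 Q{\left(1,7 \right)} \left(-23\right) = 14 \cdot 4 \cdot 1 \frac{1}{7 + i \sqrt{6}} \left(-23\right) = 14 \frac{4}{7 + i \sqrt{6}} \left(-23\right) = \frac{56}{7 + i \sqrt{6}} \left(-23\right) = - \frac{1288}{7 + i \sqrt{6}}$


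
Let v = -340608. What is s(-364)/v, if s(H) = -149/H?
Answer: -149/123981312 ≈ -1.2018e-6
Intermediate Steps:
s(-364)/v = -149/(-364)/(-340608) = -149*(-1/364)*(-1/340608) = (149/364)*(-1/340608) = -149/123981312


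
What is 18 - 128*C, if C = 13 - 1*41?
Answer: 3602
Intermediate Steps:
C = -28 (C = 13 - 41 = -28)
18 - 128*C = 18 - 128*(-28) = 18 + 3584 = 3602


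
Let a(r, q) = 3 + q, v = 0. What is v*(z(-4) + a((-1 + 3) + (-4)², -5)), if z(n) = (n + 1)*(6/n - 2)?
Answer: 0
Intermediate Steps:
z(n) = (1 + n)*(-2 + 6/n)
v*(z(-4) + a((-1 + 3) + (-4)², -5)) = 0*((4 - 2*(-4) + 6/(-4)) + (3 - 5)) = 0*((4 + 8 + 6*(-¼)) - 2) = 0*((4 + 8 - 3/2) - 2) = 0*(21/2 - 2) = 0*(17/2) = 0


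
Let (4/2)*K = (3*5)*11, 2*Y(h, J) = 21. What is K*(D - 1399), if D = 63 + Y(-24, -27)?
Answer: -437415/4 ≈ -1.0935e+5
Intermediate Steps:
Y(h, J) = 21/2 (Y(h, J) = (1/2)*21 = 21/2)
K = 165/2 (K = ((3*5)*11)/2 = (15*11)/2 = (1/2)*165 = 165/2 ≈ 82.500)
D = 147/2 (D = 63 + 21/2 = 147/2 ≈ 73.500)
K*(D - 1399) = 165*(147/2 - 1399)/2 = (165/2)*(-2651/2) = -437415/4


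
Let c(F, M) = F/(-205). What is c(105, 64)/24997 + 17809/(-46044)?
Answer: -2607571631/6741348084 ≈ -0.38680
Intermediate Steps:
c(F, M) = -F/205 (c(F, M) = F*(-1/205) = -F/205)
c(105, 64)/24997 + 17809/(-46044) = -1/205*105/24997 + 17809/(-46044) = -21/41*1/24997 + 17809*(-1/46044) = -3/146411 - 17809/46044 = -2607571631/6741348084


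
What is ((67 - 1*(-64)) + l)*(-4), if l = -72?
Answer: -236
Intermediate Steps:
((67 - 1*(-64)) + l)*(-4) = ((67 - 1*(-64)) - 72)*(-4) = ((67 + 64) - 72)*(-4) = (131 - 72)*(-4) = 59*(-4) = -236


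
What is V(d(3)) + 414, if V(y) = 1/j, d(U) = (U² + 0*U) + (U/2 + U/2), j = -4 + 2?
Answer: 827/2 ≈ 413.50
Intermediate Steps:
j = -2
d(U) = U + U² (d(U) = (U² + 0) + (U*(½) + U*(½)) = U² + (U/2 + U/2) = U² + U = U + U²)
V(y) = -½ (V(y) = 1/(-2) = -½)
V(d(3)) + 414 = -½ + 414 = 827/2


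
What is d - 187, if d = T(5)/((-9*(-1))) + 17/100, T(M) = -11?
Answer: -169247/900 ≈ -188.05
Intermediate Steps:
d = -947/900 (d = -11/((-9*(-1))) + 17/100 = -11/9 + 17*(1/100) = -11*1/9 + 17/100 = -11/9 + 17/100 = -947/900 ≈ -1.0522)
d - 187 = -947/900 - 187 = -169247/900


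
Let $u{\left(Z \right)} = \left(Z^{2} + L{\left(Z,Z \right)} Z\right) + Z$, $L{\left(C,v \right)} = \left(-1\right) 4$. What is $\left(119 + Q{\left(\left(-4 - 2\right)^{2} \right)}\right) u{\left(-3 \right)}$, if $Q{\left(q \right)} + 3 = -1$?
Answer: $2070$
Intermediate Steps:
$L{\left(C,v \right)} = -4$
$Q{\left(q \right)} = -4$ ($Q{\left(q \right)} = -3 - 1 = -4$)
$u{\left(Z \right)} = Z^{2} - 3 Z$ ($u{\left(Z \right)} = \left(Z^{2} - 4 Z\right) + Z = Z^{2} - 3 Z$)
$\left(119 + Q{\left(\left(-4 - 2\right)^{2} \right)}\right) u{\left(-3 \right)} = \left(119 - 4\right) \left(- 3 \left(-3 - 3\right)\right) = 115 \left(\left(-3\right) \left(-6\right)\right) = 115 \cdot 18 = 2070$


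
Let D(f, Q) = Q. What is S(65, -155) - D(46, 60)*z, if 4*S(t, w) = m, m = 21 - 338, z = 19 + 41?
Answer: -14717/4 ≈ -3679.3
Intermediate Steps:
z = 60
m = -317
S(t, w) = -317/4 (S(t, w) = (¼)*(-317) = -317/4)
S(65, -155) - D(46, 60)*z = -317/4 - 60*60 = -317/4 - 1*3600 = -317/4 - 3600 = -14717/4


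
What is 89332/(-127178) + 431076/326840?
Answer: 3203264081/5195857190 ≈ 0.61650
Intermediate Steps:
89332/(-127178) + 431076/326840 = 89332*(-1/127178) + 431076*(1/326840) = -44666/63589 + 107769/81710 = 3203264081/5195857190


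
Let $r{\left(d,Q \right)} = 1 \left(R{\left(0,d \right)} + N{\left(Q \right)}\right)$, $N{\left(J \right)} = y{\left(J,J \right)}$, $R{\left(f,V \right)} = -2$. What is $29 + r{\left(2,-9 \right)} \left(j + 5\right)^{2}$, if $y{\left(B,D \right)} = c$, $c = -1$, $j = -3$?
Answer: $17$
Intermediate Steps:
$y{\left(B,D \right)} = -1$
$N{\left(J \right)} = -1$
$r{\left(d,Q \right)} = -3$ ($r{\left(d,Q \right)} = 1 \left(-2 - 1\right) = 1 \left(-3\right) = -3$)
$29 + r{\left(2,-9 \right)} \left(j + 5\right)^{2} = 29 - 3 \left(-3 + 5\right)^{2} = 29 - 3 \cdot 2^{2} = 29 - 12 = 17$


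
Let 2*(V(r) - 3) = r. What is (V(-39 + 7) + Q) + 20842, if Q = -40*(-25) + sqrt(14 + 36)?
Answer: 21829 + 5*sqrt(2) ≈ 21836.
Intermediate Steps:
Q = 1000 + 5*sqrt(2) (Q = 1000 + sqrt(50) = 1000 + 5*sqrt(2) ≈ 1007.1)
V(r) = 3 + r/2
(V(-39 + 7) + Q) + 20842 = ((3 + (-39 + 7)/2) + (1000 + 5*sqrt(2))) + 20842 = ((3 + (1/2)*(-32)) + (1000 + 5*sqrt(2))) + 20842 = ((3 - 16) + (1000 + 5*sqrt(2))) + 20842 = (-13 + (1000 + 5*sqrt(2))) + 20842 = (987 + 5*sqrt(2)) + 20842 = 21829 + 5*sqrt(2)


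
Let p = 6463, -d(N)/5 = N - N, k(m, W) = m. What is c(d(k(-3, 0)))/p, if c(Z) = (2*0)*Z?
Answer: 0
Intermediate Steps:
d(N) = 0 (d(N) = -5*(N - N) = -5*0 = 0)
c(Z) = 0 (c(Z) = 0*Z = 0)
c(d(k(-3, 0)))/p = 0/6463 = 0*(1/6463) = 0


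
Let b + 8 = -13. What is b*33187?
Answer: -696927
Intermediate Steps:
b = -21 (b = -8 - 13 = -21)
b*33187 = -21*33187 = -696927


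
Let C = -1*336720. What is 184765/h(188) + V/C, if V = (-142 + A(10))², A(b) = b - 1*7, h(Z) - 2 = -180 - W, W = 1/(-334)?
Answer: -329851560317/317751440 ≈ -1038.1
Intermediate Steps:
W = -1/334 ≈ -0.0029940
C = -336720
h(Z) = -59451/334 (h(Z) = 2 + (-180 - 1*(-1/334)) = 2 + (-180 + 1/334) = 2 - 60119/334 = -59451/334)
A(b) = -7 + b (A(b) = b - 7 = -7 + b)
V = 19321 (V = (-142 + (-7 + 10))² = (-142 + 3)² = (-139)² = 19321)
184765/h(188) + V/C = 184765/(-59451/334) + 19321/(-336720) = 184765*(-334/59451) + 19321*(-1/336720) = -8815930/8493 - 19321/336720 = -329851560317/317751440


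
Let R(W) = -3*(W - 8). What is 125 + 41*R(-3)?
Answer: 1478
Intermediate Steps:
R(W) = 24 - 3*W (R(W) = -3*(-8 + W) = 24 - 3*W)
125 + 41*R(-3) = 125 + 41*(24 - 3*(-3)) = 125 + 41*(24 + 9) = 125 + 41*33 = 125 + 1353 = 1478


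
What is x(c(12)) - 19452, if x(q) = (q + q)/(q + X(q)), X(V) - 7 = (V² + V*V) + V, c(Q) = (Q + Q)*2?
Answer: -91638276/4711 ≈ -19452.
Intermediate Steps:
c(Q) = 4*Q (c(Q) = (2*Q)*2 = 4*Q)
X(V) = 7 + V + 2*V² (X(V) = 7 + ((V² + V*V) + V) = 7 + ((V² + V²) + V) = 7 + (2*V² + V) = 7 + (V + 2*V²) = 7 + V + 2*V²)
x(q) = 2*q/(7 + 2*q + 2*q²) (x(q) = (q + q)/(q + (7 + q + 2*q²)) = (2*q)/(7 + 2*q + 2*q²) = 2*q/(7 + 2*q + 2*q²))
x(c(12)) - 19452 = 2*(4*12)/(7 + 2*(4*12) + 2*(4*12)²) - 19452 = 2*48/(7 + 2*48 + 2*48²) - 19452 = 2*48/(7 + 96 + 2*2304) - 19452 = 2*48/(7 + 96 + 4608) - 19452 = 2*48/4711 - 19452 = 2*48*(1/4711) - 19452 = 96/4711 - 19452 = -91638276/4711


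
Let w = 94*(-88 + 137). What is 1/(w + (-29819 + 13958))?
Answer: -1/11255 ≈ -8.8849e-5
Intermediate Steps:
w = 4606 (w = 94*49 = 4606)
1/(w + (-29819 + 13958)) = 1/(4606 + (-29819 + 13958)) = 1/(4606 - 15861) = 1/(-11255) = -1/11255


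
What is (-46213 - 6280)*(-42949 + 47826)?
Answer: -256008361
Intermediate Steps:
(-46213 - 6280)*(-42949 + 47826) = -52493*4877 = -256008361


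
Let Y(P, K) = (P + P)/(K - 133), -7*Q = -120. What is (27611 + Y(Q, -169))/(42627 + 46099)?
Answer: 29184707/93783382 ≈ 0.31119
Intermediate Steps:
Q = 120/7 (Q = -⅐*(-120) = 120/7 ≈ 17.143)
Y(P, K) = 2*P/(-133 + K) (Y(P, K) = (2*P)/(-133 + K) = 2*P/(-133 + K))
(27611 + Y(Q, -169))/(42627 + 46099) = (27611 + 2*(120/7)/(-133 - 169))/(42627 + 46099) = (27611 + 2*(120/7)/(-302))/88726 = (27611 + 2*(120/7)*(-1/302))*(1/88726) = (27611 - 120/1057)*(1/88726) = (29184707/1057)*(1/88726) = 29184707/93783382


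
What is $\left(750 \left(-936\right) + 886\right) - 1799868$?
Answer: $-2500982$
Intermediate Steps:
$\left(750 \left(-936\right) + 886\right) - 1799868 = \left(-702000 + 886\right) - 1799868 = -701114 - 1799868 = -2500982$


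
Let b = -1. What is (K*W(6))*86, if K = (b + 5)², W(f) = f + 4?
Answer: 13760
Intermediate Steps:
W(f) = 4 + f
K = 16 (K = (-1 + 5)² = 4² = 16)
(K*W(6))*86 = (16*(4 + 6))*86 = (16*10)*86 = 160*86 = 13760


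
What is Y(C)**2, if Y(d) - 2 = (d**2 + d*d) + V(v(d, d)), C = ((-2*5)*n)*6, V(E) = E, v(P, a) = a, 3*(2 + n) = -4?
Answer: 6432360804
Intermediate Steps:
n = -10/3 (n = -2 + (1/3)*(-4) = -2 - 4/3 = -10/3 ≈ -3.3333)
C = 200 (C = (-2*5*(-10/3))*6 = -10*(-10/3)*6 = (100/3)*6 = 200)
Y(d) = 2 + d + 2*d**2 (Y(d) = 2 + ((d**2 + d*d) + d) = 2 + ((d**2 + d**2) + d) = 2 + (2*d**2 + d) = 2 + (d + 2*d**2) = 2 + d + 2*d**2)
Y(C)**2 = (2 + 200 + 2*200**2)**2 = (2 + 200 + 2*40000)**2 = (2 + 200 + 80000)**2 = 80202**2 = 6432360804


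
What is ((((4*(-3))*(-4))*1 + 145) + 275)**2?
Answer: 219024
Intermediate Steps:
((((4*(-3))*(-4))*1 + 145) + 275)**2 = ((-12*(-4)*1 + 145) + 275)**2 = ((48*1 + 145) + 275)**2 = ((48 + 145) + 275)**2 = (193 + 275)**2 = 468**2 = 219024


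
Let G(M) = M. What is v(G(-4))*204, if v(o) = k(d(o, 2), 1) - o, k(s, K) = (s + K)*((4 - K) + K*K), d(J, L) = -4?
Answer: -1632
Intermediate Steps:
k(s, K) = (K + s)*(4 + K**2 - K) (k(s, K) = (K + s)*((4 - K) + K**2) = (K + s)*(4 + K**2 - K))
v(o) = -12 - o (v(o) = (1**3 - 1*1**2 + 4*1 + 4*(-4) - 4*1**2 - 1*1*(-4)) - o = (1 - 1*1 + 4 - 16 - 4*1 + 4) - o = (1 - 1 + 4 - 16 - 4 + 4) - o = -12 - o)
v(G(-4))*204 = (-12 - 1*(-4))*204 = (-12 + 4)*204 = -8*204 = -1632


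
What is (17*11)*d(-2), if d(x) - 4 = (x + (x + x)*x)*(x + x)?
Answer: -3740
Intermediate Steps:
d(x) = 4 + 2*x*(x + 2*x²) (d(x) = 4 + (x + (x + x)*x)*(x + x) = 4 + (x + (2*x)*x)*(2*x) = 4 + (x + 2*x²)*(2*x) = 4 + 2*x*(x + 2*x²))
(17*11)*d(-2) = (17*11)*(4 + 2*(-2)² + 4*(-2)³) = 187*(4 + 2*4 + 4*(-8)) = 187*(4 + 8 - 32) = 187*(-20) = -3740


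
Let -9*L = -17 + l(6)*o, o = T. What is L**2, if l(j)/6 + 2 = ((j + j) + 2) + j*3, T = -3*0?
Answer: 289/81 ≈ 3.5679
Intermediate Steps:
T = 0
l(j) = 30*j (l(j) = -12 + 6*(((j + j) + 2) + j*3) = -12 + 6*((2*j + 2) + 3*j) = -12 + 6*((2 + 2*j) + 3*j) = -12 + 6*(2 + 5*j) = -12 + (12 + 30*j) = 30*j)
o = 0
L = 17/9 (L = -(-17 + (30*6)*0)/9 = -(-17 + 180*0)/9 = -(-17 + 0)/9 = -1/9*(-17) = 17/9 ≈ 1.8889)
L**2 = (17/9)**2 = 289/81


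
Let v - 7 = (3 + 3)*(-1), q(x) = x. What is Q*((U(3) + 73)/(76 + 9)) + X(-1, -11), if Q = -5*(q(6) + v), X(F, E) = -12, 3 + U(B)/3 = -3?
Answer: -589/17 ≈ -34.647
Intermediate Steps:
U(B) = -18 (U(B) = -9 + 3*(-3) = -9 - 9 = -18)
v = 1 (v = 7 + (3 + 3)*(-1) = 7 + 6*(-1) = 7 - 6 = 1)
Q = -35 (Q = -5*(6 + 1) = -5*7 = -35)
Q*((U(3) + 73)/(76 + 9)) + X(-1, -11) = -35*(-18 + 73)/(76 + 9) - 12 = -1925/85 - 12 = -35*11/17 - 12 = -385/17 - 12 = -589/17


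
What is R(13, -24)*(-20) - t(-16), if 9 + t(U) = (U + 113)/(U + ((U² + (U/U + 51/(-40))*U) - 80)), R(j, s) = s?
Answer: 401473/822 ≈ 488.41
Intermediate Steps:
t(U) = -9 + (113 + U)/(-80 + U² + 29*U/40) (t(U) = -9 + (U + 113)/(U + ((U² + (U/U + 51/(-40))*U) - 80)) = -9 + (113 + U)/(U + ((U² + (1 + 51*(-1/40))*U) - 80)) = -9 + (113 + U)/(U + ((U² + (1 - 51/40)*U) - 80)) = -9 + (113 + U)/(U + ((U² - 11*U/40) - 80)) = -9 + (113 + U)/(U + (-80 + U² - 11*U/40)) = -9 + (113 + U)/(-80 + U² + 29*U/40))
R(13, -24)*(-20) - t(-16) = -24*(-20) - (33320 - 360*(-16)² - 221*(-16))/(-3200 + 29*(-16) + 40*(-16)²) = 480 - (33320 - 360*256 + 3536)/(-3200 - 464 + 40*256) = 480 - (33320 - 92160 + 3536)/(-3200 - 464 + 10240) = 480 - (-55304)/6576 = 480 - 1*(-6913/822) = 480 + 6913/822 = 401473/822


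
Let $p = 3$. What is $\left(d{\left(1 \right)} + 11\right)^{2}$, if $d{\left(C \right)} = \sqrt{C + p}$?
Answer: $169$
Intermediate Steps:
$d{\left(C \right)} = \sqrt{3 + C}$ ($d{\left(C \right)} = \sqrt{C + 3} = \sqrt{3 + C}$)
$\left(d{\left(1 \right)} + 11\right)^{2} = \left(\sqrt{3 + 1} + 11\right)^{2} = \left(\sqrt{4} + 11\right)^{2} = \left(2 + 11\right)^{2} = 13^{2} = 169$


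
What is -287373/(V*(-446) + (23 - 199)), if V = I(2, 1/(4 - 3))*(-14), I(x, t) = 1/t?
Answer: -287373/6068 ≈ -47.359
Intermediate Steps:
V = -14 (V = -14/1/(4 - 3) = -14/1/1 = -14/1 = 1*(-14) = -14)
-287373/(V*(-446) + (23 - 199)) = -287373/(-14*(-446) + (23 - 199)) = -287373/(6244 - 176) = -287373/6068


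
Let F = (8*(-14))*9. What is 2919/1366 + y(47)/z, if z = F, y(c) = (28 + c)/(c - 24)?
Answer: 11261941/5278224 ≈ 2.1337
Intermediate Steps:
y(c) = (28 + c)/(-24 + c)
F = -1008 (F = -112*9 = -1008)
z = -1008
2919/1366 + y(47)/z = 2919/1366 + ((28 + 47)/(-24 + 47))/(-1008) = 2919*(1/1366) + (75/23)*(-1/1008) = 2919/1366 + ((1/23)*75)*(-1/1008) = 2919/1366 + (75/23)*(-1/1008) = 2919/1366 - 25/7728 = 11261941/5278224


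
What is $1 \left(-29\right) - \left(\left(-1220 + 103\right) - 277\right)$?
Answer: $1365$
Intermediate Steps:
$1 \left(-29\right) - \left(\left(-1220 + 103\right) - 277\right) = -29 - \left(-1117 - 277\right) = -29 - -1394 = -29 + 1394 = 1365$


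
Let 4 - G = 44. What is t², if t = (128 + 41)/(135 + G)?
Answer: 28561/9025 ≈ 3.1647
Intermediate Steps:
G = -40 (G = 4 - 1*44 = 4 - 44 = -40)
t = 169/95 (t = (128 + 41)/(135 - 40) = 169/95 ≈ 1.7789)
t² = (169/95)² = 28561/9025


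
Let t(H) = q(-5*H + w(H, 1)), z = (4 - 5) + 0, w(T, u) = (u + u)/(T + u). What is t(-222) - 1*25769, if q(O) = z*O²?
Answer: -61434598593/48841 ≈ -1.2578e+6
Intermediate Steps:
w(T, u) = 2*u/(T + u) (w(T, u) = (2*u)/(T + u) = 2*u/(T + u))
z = -1 (z = -1 + 0 = -1)
q(O) = -O²
t(H) = -(-5*H + 2/(1 + H))² (t(H) = -(-5*H + 2*1/(H + 1))² = -(-5*H + 2*1/(1 + H))² = -(-5*H + 2/(1 + H))²)
t(-222) - 1*25769 = -(-2 + 5*(-222)*(1 - 222))²/(1 - 222)² - 1*25769 = -1*(-2 + 5*(-222)*(-221))²/(-221)² - 25769 = -1*1/48841*(-2 + 245310)² - 25769 = -1*1/48841*245308² - 25769 = -1*1/48841*60176014864 - 25769 = -60176014864/48841 - 25769 = -61434598593/48841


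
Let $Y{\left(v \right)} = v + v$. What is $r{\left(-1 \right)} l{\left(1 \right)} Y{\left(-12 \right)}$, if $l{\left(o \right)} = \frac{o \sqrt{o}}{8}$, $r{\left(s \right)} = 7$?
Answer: $-21$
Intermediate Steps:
$Y{\left(v \right)} = 2 v$
$l{\left(o \right)} = \frac{o^{\frac{3}{2}}}{8}$ ($l{\left(o \right)} = o^{\frac{3}{2}} \cdot \frac{1}{8} = \frac{o^{\frac{3}{2}}}{8}$)
$r{\left(-1 \right)} l{\left(1 \right)} Y{\left(-12 \right)} = 7 \frac{1^{\frac{3}{2}}}{8} \cdot 2 \left(-12\right) = 7 \cdot \frac{1}{8} \cdot 1 \left(-24\right) = 7 \cdot \frac{1}{8} \left(-24\right) = \frac{7}{8} \left(-24\right) = -21$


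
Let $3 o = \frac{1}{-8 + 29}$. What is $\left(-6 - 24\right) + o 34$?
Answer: $- \frac{1856}{63} \approx -29.46$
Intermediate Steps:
$o = \frac{1}{63}$ ($o = \frac{1}{3 \left(-8 + 29\right)} = \frac{1}{3 \cdot 21} = \frac{1}{3} \cdot \frac{1}{21} = \frac{1}{63} \approx 0.015873$)
$\left(-6 - 24\right) + o 34 = \left(-6 - 24\right) + \frac{1}{63} \cdot 34 = \left(-6 - 24\right) + \frac{34}{63} = -30 + \frac{34}{63} = - \frac{1856}{63}$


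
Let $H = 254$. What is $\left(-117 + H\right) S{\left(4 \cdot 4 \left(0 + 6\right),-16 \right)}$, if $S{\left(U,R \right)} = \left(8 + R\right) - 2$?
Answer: $-1370$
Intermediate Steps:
$S{\left(U,R \right)} = 6 + R$
$\left(-117 + H\right) S{\left(4 \cdot 4 \left(0 + 6\right),-16 \right)} = \left(-117 + 254\right) \left(6 - 16\right) = 137 \left(-10\right) = -1370$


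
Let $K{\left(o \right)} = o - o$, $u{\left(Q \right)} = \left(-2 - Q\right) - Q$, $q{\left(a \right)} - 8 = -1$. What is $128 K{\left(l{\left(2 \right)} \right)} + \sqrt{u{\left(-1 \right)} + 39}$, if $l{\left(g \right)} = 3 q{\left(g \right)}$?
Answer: $\sqrt{39} \approx 6.245$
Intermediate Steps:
$q{\left(a \right)} = 7$ ($q{\left(a \right)} = 8 - 1 = 7$)
$l{\left(g \right)} = 21$ ($l{\left(g \right)} = 3 \cdot 7 = 21$)
$u{\left(Q \right)} = -2 - 2 Q$
$K{\left(o \right)} = 0$
$128 K{\left(l{\left(2 \right)} \right)} + \sqrt{u{\left(-1 \right)} + 39} = 128 \cdot 0 + \sqrt{\left(-2 - -2\right) + 39} = 0 + \sqrt{\left(-2 + 2\right) + 39} = 0 + \sqrt{0 + 39} = 0 + \sqrt{39} = \sqrt{39}$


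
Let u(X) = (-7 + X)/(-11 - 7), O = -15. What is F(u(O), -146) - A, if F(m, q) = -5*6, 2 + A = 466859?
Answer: -466887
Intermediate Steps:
A = 466857 (A = -2 + 466859 = 466857)
u(X) = 7/18 - X/18 (u(X) = (-7 + X)/(-18) = (-7 + X)*(-1/18) = 7/18 - X/18)
F(m, q) = -30
F(u(O), -146) - A = -30 - 1*466857 = -30 - 466857 = -466887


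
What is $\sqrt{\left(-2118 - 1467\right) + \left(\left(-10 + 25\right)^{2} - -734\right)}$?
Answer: $i \sqrt{2626} \approx 51.245 i$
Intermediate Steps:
$\sqrt{\left(-2118 - 1467\right) + \left(\left(-10 + 25\right)^{2} - -734\right)} = \sqrt{\left(-2118 - 1467\right) + \left(15^{2} + 734\right)} = \sqrt{-3585 + \left(225 + 734\right)} = \sqrt{-3585 + 959} = \sqrt{-2626} = i \sqrt{2626}$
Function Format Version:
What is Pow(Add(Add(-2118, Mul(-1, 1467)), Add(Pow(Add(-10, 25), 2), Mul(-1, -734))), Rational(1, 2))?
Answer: Mul(I, Pow(2626, Rational(1, 2))) ≈ Mul(51.245, I)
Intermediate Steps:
Pow(Add(Add(-2118, Mul(-1, 1467)), Add(Pow(Add(-10, 25), 2), Mul(-1, -734))), Rational(1, 2)) = Pow(Add(Add(-2118, -1467), Add(Pow(15, 2), 734)), Rational(1, 2)) = Pow(Add(-3585, Add(225, 734)), Rational(1, 2)) = Pow(Add(-3585, 959), Rational(1, 2)) = Pow(-2626, Rational(1, 2)) = Mul(I, Pow(2626, Rational(1, 2)))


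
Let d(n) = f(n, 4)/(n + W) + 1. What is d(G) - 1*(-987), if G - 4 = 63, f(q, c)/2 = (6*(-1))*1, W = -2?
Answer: 64208/65 ≈ 987.82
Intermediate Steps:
f(q, c) = -12 (f(q, c) = 2*((6*(-1))*1) = 2*(-6*1) = 2*(-6) = -12)
G = 67 (G = 4 + 63 = 67)
d(n) = 1 - 12/(-2 + n) (d(n) = -12/(n - 2) + 1 = -12/(-2 + n) + 1 = 1 - 12/(-2 + n))
d(G) - 1*(-987) = (-14 + 67)/(-2 + 67) - 1*(-987) = 53/65 + 987 = 64208/65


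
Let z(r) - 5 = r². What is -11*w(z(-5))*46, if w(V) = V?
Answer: -15180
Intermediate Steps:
z(r) = 5 + r²
-11*w(z(-5))*46 = -11*(5 + (-5)²)*46 = -11*(5 + 25)*46 = -11*30*46 = -330*46 = -15180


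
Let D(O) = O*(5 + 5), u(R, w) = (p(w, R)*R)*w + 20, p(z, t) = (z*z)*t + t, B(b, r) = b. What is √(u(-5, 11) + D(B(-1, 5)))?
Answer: 2*√8390 ≈ 183.19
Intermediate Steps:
p(z, t) = t + t*z² (p(z, t) = z²*t + t = t*z² + t = t + t*z²)
u(R, w) = 20 + w*R²*(1 + w²) (u(R, w) = ((R*(1 + w²))*R)*w + 20 = (R²*(1 + w²))*w + 20 = w*R²*(1 + w²) + 20 = 20 + w*R²*(1 + w²))
D(O) = 10*O (D(O) = O*10 = 10*O)
√(u(-5, 11) + D(B(-1, 5))) = √((20 + 11*(-5)²*(1 + 11²)) + 10*(-1)) = √((20 + 11*25*(1 + 121)) - 10) = √((20 + 11*25*122) - 10) = √((20 + 33550) - 10) = √(33570 - 10) = √33560 = 2*√8390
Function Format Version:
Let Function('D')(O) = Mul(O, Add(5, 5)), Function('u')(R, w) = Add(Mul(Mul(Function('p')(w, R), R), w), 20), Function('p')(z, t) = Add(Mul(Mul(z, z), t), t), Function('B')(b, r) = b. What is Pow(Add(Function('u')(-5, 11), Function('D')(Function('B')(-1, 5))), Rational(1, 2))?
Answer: Mul(2, Pow(8390, Rational(1, 2))) ≈ 183.19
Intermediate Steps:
Function('p')(z, t) = Add(t, Mul(t, Pow(z, 2))) (Function('p')(z, t) = Add(Mul(Pow(z, 2), t), t) = Add(Mul(t, Pow(z, 2)), t) = Add(t, Mul(t, Pow(z, 2))))
Function('u')(R, w) = Add(20, Mul(w, Pow(R, 2), Add(1, Pow(w, 2)))) (Function('u')(R, w) = Add(Mul(Mul(Mul(R, Add(1, Pow(w, 2))), R), w), 20) = Add(Mul(Mul(Pow(R, 2), Add(1, Pow(w, 2))), w), 20) = Add(Mul(w, Pow(R, 2), Add(1, Pow(w, 2))), 20) = Add(20, Mul(w, Pow(R, 2), Add(1, Pow(w, 2)))))
Function('D')(O) = Mul(10, O) (Function('D')(O) = Mul(O, 10) = Mul(10, O))
Pow(Add(Function('u')(-5, 11), Function('D')(Function('B')(-1, 5))), Rational(1, 2)) = Pow(Add(Add(20, Mul(11, Pow(-5, 2), Add(1, Pow(11, 2)))), Mul(10, -1)), Rational(1, 2)) = Pow(Add(Add(20, Mul(11, 25, Add(1, 121))), -10), Rational(1, 2)) = Pow(Add(Add(20, Mul(11, 25, 122)), -10), Rational(1, 2)) = Pow(Add(Add(20, 33550), -10), Rational(1, 2)) = Pow(Add(33570, -10), Rational(1, 2)) = Pow(33560, Rational(1, 2)) = Mul(2, Pow(8390, Rational(1, 2)))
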